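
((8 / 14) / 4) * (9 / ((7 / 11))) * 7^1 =99 / 7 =14.14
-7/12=-0.58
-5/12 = -0.42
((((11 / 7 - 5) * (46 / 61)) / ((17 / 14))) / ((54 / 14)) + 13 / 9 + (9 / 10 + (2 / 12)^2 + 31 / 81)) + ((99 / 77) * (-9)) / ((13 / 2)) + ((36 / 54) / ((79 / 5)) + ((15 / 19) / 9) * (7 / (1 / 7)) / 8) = 459926884637 / 458929369080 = 1.00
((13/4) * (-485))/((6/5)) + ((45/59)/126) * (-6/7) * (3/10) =-91138883/69384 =-1313.54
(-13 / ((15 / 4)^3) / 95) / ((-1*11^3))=832 / 426751875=0.00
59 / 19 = 3.11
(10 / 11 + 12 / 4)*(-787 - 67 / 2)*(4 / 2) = -70563 / 11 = -6414.82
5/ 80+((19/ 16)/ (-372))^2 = 2214505/ 35426304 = 0.06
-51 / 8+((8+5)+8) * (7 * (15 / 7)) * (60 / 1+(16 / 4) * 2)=171309 / 8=21413.62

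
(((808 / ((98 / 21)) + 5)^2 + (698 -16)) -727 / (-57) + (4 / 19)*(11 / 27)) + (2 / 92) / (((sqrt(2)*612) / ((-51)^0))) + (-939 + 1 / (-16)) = sqrt(2) / 56304 + 12665289599 / 402192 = 31490.66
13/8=1.62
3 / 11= 0.27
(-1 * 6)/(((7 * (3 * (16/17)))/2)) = -17/28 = -0.61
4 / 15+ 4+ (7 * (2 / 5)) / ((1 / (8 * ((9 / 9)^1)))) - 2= 74 / 3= 24.67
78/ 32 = 39/ 16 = 2.44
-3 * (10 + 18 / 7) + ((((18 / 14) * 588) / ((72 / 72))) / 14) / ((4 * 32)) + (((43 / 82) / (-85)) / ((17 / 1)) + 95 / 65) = -12363312571 / 345042880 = -35.83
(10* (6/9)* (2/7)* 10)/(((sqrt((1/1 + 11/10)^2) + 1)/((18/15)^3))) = 2304/217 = 10.62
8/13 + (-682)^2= 6046620/13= 465124.62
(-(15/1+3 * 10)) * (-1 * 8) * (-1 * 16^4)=-23592960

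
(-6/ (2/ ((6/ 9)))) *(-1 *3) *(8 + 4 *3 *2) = 192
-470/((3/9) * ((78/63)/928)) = -1056849.23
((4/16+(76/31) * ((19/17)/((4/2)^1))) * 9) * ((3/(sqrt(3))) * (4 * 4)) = 122940 * sqrt(3)/527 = 404.06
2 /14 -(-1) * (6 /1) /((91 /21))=139 /91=1.53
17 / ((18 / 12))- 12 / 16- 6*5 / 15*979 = -23369 / 12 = -1947.42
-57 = -57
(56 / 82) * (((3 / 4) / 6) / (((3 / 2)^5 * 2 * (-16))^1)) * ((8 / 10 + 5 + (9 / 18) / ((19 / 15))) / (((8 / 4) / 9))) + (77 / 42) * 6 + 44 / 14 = 83233007 / 5889240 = 14.13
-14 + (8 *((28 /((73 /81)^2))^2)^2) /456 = 379442140681861901686 /15322741745987539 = 24763.33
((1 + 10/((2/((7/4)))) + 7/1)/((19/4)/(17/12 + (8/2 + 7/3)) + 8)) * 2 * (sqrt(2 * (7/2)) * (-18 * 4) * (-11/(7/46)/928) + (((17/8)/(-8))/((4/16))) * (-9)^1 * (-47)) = -4978569/2848 + 1576443 * sqrt(7)/72268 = -1690.38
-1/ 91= -0.01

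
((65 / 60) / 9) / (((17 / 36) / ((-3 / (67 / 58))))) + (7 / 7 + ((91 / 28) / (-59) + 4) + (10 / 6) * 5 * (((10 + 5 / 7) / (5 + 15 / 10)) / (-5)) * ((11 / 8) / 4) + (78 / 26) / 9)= 1077826279 / 293533968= 3.67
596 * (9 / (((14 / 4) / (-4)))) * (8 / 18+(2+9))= -491104 / 7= -70157.71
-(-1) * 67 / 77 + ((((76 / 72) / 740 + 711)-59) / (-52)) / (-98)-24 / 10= -1.40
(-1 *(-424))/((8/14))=742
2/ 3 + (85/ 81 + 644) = 52303/ 81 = 645.72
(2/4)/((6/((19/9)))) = 19/108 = 0.18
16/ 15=1.07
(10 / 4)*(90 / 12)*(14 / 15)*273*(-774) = -3697785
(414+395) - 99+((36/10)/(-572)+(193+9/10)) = 903.89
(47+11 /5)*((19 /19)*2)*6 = 2952 /5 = 590.40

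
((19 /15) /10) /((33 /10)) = 19 /495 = 0.04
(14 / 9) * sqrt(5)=14 * sqrt(5) / 9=3.48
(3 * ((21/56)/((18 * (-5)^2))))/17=1/6800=0.00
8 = 8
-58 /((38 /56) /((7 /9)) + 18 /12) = -11368 /465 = -24.45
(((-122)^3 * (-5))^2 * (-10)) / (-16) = 51520374361000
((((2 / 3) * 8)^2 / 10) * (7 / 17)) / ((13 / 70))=12544 / 1989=6.31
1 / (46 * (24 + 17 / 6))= 3 / 3703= 0.00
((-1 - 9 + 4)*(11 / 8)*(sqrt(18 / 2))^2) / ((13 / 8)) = -594 / 13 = -45.69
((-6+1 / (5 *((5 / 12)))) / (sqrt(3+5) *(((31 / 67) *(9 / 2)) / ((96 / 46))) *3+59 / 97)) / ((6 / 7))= 529430792576 / 9636065071225 - 5210341313688 *sqrt(2) / 9636065071225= -0.71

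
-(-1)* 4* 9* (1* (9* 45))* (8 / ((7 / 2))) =233280 / 7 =33325.71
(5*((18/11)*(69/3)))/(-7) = -2070/77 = -26.88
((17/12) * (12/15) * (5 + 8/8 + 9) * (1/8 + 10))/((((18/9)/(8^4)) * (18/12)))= 235008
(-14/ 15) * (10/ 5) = -28/ 15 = -1.87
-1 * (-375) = 375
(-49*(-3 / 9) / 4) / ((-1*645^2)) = -49 / 4992300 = -0.00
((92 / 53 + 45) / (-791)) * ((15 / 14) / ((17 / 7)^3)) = -260085 / 58847914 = -0.00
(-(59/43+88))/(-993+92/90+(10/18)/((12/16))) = 518805/5754131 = 0.09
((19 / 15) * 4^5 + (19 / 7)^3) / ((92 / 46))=6776293 / 10290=658.53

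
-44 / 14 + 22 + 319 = 2365 / 7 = 337.86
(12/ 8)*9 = 27/ 2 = 13.50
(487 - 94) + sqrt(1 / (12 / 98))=395.86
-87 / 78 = -1.12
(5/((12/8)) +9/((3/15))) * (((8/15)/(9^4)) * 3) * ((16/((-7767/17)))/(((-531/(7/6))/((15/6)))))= 552160/243534432573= 0.00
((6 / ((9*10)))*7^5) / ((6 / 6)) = 16807 / 15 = 1120.47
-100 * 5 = -500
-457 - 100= -557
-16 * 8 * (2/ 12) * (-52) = 3328/ 3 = 1109.33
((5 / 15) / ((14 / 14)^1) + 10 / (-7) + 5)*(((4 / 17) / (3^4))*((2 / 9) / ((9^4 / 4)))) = 2624 / 1707519933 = 0.00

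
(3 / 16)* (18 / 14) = 27 / 112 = 0.24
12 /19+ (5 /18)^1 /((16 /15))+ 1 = 3451 /1824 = 1.89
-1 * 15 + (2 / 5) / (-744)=-27901 / 1860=-15.00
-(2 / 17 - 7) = 117 / 17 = 6.88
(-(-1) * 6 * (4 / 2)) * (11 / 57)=44 / 19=2.32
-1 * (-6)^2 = -36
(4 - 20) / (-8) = 2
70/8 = 35/4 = 8.75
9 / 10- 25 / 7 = -2.67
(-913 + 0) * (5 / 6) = -4565 / 6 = -760.83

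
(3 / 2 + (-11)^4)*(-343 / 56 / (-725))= 286993 / 2320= 123.70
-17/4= -4.25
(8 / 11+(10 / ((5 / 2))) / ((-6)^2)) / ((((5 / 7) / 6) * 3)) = 1162 / 495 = 2.35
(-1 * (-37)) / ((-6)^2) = 37 / 36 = 1.03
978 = 978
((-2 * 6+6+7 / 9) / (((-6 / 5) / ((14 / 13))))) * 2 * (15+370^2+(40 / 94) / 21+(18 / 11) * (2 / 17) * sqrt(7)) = 13160 * sqrt(7) / 7293+1351351250 / 1053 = 1283339.29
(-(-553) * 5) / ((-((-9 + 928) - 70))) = -3.26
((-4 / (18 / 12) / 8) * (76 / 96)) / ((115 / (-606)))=1919 / 1380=1.39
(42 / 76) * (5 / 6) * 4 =35 / 19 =1.84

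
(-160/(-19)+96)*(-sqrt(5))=-1984*sqrt(5)/19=-233.49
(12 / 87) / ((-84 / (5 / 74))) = -5 / 45066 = -0.00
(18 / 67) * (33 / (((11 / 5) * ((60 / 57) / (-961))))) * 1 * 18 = -4436937 / 67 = -66222.94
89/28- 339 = -9403/28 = -335.82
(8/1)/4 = 2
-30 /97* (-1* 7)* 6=1260 /97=12.99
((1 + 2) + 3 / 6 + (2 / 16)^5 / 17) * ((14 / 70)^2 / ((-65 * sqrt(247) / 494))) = -1949697 * sqrt(247) / 452608000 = -0.07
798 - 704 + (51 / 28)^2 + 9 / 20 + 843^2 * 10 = 7106587.77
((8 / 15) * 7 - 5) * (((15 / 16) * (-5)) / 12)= 95 / 192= 0.49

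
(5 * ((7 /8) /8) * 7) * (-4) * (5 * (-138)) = 84525 /8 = 10565.62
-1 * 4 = -4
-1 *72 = -72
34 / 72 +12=449 / 36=12.47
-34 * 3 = -102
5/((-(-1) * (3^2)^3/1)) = 5/729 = 0.01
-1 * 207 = -207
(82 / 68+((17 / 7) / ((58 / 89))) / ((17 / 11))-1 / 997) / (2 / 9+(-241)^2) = 10179900 / 163502986087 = 0.00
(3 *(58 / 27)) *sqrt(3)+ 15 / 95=3 / 19+ 58 *sqrt(3) / 9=11.32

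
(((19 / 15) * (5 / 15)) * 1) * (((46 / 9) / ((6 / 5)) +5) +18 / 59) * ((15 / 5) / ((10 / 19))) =2750098 / 119475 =23.02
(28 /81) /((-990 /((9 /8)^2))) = -7 /15840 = -0.00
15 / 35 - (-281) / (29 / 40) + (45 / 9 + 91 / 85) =6799943 / 17255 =394.09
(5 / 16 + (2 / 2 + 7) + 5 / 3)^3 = 109902239 / 110592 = 993.76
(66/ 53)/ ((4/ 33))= 1089/ 106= 10.27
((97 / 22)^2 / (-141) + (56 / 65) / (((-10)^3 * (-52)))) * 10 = -496853099 / 360413625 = -1.38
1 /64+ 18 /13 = 1165 /832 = 1.40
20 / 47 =0.43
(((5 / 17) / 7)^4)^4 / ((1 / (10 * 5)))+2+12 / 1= 22640156154532970159687675365576384 / 1617154011038069297120003283646081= 14.00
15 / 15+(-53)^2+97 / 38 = 106877 / 38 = 2812.55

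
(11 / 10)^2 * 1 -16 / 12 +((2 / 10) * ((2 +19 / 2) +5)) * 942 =3108.48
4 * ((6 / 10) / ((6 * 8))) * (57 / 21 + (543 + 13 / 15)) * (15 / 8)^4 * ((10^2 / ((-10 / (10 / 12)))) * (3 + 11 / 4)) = -7424960625 / 458752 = -16185.13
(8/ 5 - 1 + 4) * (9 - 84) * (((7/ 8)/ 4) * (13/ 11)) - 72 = -56739/ 352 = -161.19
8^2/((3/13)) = 832/3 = 277.33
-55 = -55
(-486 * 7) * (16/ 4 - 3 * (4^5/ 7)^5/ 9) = 182395784875832280/ 2401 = 75966590952033.44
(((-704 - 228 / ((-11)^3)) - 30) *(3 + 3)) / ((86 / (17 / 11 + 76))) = -2499441834 / 629563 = -3970.12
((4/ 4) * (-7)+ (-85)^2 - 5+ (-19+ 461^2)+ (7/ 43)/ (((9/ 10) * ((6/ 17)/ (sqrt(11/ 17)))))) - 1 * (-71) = 35 * sqrt(187)/ 1161+ 219786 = 219786.41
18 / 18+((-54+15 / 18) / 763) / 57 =260627 / 260946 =1.00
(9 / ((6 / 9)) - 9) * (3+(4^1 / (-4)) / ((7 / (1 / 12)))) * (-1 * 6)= -2259 / 28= -80.68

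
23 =23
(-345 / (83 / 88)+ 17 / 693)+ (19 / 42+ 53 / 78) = -364.63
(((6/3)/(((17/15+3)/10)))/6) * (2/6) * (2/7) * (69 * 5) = 5750/217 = 26.50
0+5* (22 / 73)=1.51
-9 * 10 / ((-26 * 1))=45 / 13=3.46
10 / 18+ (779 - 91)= 6197 / 9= 688.56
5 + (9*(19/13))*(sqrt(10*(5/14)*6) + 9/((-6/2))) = -448/13 + 855*sqrt(42)/91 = 26.43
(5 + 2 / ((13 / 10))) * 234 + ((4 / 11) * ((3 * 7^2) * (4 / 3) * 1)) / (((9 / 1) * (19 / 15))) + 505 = 1279865 / 627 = 2041.25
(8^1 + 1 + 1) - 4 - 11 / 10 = 49 / 10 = 4.90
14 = 14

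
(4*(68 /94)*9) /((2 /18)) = 11016 /47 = 234.38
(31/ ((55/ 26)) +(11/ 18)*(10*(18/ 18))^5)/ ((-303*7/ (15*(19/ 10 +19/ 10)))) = -574887826/ 349965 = -1642.70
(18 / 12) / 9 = 1 / 6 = 0.17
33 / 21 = 11 / 7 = 1.57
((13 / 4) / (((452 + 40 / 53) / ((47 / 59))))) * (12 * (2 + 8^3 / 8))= 3205917 / 707882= 4.53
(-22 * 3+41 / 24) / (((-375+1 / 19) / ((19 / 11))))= 0.30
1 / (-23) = -1 / 23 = -0.04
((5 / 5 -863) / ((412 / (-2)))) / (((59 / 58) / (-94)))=-2349812 / 6077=-386.67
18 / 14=9 / 7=1.29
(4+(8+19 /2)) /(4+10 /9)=387 /92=4.21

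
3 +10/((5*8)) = 13/4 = 3.25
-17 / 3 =-5.67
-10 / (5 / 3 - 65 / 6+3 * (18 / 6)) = 60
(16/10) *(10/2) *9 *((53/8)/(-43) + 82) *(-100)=-25339500/43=-589290.70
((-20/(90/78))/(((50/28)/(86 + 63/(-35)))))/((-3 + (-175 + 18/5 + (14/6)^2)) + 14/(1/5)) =919464/111325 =8.26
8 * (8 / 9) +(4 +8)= 172 / 9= 19.11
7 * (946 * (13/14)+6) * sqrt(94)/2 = 6191 * sqrt(94)/2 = 30011.99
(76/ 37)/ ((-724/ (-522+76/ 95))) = 49514/ 33485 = 1.48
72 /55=1.31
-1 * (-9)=9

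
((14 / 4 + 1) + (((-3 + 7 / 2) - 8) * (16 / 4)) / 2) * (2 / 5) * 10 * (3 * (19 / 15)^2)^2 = -1824494 / 1875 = -973.06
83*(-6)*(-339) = 168822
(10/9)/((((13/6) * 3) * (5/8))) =32/117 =0.27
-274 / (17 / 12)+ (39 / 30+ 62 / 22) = -353979 / 1870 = -189.29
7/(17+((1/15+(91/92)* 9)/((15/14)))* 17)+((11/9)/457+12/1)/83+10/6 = 1044246748466/562870133127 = 1.86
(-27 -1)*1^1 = -28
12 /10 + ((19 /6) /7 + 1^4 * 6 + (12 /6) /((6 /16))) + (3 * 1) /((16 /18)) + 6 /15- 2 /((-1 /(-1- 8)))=-347 /280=-1.24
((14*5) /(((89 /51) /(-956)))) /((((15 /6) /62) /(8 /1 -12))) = 338561664 /89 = 3804063.64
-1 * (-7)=7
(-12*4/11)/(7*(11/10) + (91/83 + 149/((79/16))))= -1049120/9370163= -0.11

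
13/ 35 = 0.37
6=6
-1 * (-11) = 11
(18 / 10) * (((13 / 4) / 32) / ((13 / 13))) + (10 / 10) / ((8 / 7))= 677 / 640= 1.06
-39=-39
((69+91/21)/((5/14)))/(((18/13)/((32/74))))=64064/999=64.13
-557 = -557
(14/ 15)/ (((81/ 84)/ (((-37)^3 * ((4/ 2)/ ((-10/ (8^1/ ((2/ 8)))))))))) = 635391232/ 2025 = 313773.45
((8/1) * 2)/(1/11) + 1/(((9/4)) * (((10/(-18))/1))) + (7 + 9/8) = 7333/40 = 183.32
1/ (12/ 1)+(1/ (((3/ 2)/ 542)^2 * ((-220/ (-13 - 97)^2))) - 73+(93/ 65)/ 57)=-319265955959/ 44460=-7180970.67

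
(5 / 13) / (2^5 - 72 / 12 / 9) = 15 / 1222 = 0.01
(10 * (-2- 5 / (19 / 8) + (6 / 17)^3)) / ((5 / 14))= -10615080 / 93347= -113.72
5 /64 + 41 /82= 37 /64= 0.58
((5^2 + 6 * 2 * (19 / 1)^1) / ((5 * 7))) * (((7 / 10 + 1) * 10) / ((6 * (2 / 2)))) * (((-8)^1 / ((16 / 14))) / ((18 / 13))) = -103.54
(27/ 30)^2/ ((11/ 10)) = 81/ 110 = 0.74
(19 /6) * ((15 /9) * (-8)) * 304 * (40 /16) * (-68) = 19638400 /9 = 2182044.44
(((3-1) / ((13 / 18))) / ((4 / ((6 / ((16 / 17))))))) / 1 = 459 / 104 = 4.41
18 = 18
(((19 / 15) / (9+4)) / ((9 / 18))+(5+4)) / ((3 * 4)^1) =1793 / 2340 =0.77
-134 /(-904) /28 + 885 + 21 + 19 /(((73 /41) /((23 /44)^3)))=4463937630319 /4918779712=907.53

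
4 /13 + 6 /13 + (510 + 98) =7914 /13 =608.77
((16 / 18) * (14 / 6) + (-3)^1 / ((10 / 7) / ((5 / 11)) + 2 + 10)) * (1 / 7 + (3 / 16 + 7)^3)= 8168719507 / 11722752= 696.83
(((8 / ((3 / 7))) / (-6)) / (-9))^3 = 21952 / 531441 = 0.04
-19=-19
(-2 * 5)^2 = 100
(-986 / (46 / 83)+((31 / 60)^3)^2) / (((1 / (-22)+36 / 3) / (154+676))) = -1743005060142202681 / 14111107200000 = -123520.08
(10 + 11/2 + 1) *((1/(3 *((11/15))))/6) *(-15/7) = -75/28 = -2.68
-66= -66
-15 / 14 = -1.07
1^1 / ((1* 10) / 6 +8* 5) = 3 / 125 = 0.02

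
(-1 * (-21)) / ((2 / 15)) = 157.50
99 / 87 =33 / 29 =1.14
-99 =-99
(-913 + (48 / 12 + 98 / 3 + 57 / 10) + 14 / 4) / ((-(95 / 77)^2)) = 77118503 / 135375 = 569.67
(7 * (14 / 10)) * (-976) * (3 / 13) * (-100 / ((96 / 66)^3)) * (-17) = -1014481545 / 832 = -1219328.78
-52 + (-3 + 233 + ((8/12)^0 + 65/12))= 184.42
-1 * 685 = -685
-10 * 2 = -20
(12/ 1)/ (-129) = -4/ 43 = -0.09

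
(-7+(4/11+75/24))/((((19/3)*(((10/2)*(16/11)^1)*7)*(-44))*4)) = 927/14981120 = 0.00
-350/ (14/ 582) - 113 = -14663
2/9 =0.22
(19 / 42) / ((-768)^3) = -19 / 19025362944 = -0.00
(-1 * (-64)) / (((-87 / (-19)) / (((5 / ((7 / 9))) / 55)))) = 3648 / 2233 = 1.63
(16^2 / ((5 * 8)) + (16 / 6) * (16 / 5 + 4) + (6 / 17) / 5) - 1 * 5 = 1757 / 85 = 20.67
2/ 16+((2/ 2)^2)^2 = 9/ 8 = 1.12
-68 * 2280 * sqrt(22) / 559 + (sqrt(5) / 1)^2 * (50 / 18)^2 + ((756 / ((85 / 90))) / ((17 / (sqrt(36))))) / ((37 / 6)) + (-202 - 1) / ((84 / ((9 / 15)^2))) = 7234301729 / 86613300 - 155040 * sqrt(22) / 559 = -1217.37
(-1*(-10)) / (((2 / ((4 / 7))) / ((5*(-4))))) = -400 / 7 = -57.14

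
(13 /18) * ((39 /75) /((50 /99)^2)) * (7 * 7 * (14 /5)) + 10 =66251063 /312500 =212.00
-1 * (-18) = 18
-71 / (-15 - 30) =71 / 45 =1.58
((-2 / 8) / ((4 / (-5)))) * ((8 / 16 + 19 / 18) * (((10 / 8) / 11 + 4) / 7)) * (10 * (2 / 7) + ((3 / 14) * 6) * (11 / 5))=36019 / 22176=1.62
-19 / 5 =-3.80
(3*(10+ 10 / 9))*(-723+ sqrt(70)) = -24100+ 100*sqrt(70) / 3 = -23821.11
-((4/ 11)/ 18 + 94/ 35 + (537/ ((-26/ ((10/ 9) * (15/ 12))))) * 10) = 284.15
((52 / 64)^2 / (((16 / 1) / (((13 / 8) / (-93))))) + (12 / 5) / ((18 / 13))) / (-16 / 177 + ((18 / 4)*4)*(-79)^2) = 1557601357 / 100990666342400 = 0.00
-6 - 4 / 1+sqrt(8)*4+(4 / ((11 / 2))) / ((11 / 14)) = -1098 / 121+8*sqrt(2) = 2.24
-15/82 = -0.18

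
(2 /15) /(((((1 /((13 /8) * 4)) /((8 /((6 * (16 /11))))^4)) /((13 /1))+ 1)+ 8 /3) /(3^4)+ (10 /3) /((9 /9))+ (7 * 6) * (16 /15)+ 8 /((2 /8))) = 400841298 /241042330273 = 0.00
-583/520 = -1.12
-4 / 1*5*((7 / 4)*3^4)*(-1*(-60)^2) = 10206000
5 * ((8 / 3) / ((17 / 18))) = 14.12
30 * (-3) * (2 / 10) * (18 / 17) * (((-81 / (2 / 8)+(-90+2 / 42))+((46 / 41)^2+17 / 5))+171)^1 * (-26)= -118081.49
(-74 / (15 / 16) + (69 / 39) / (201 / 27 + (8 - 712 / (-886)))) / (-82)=995733637 / 1035848190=0.96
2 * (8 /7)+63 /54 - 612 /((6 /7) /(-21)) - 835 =594823 /42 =14162.45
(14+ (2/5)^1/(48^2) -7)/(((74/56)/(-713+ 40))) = -3565.17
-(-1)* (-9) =-9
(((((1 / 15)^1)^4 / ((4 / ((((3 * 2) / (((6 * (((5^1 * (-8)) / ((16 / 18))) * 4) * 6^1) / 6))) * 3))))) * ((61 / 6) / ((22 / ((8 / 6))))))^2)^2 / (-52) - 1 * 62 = -6749023234411642620150000000000013845841 / 108855213458252300325000000000000000000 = -62.00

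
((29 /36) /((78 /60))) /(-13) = -145 /3042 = -0.05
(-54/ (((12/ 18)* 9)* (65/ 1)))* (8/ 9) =-8/ 65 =-0.12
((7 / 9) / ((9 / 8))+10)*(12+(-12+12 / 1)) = 3464 / 27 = 128.30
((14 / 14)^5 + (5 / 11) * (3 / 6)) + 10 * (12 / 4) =687 / 22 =31.23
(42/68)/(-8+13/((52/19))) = -42/221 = -0.19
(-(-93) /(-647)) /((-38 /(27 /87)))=837 /712994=0.00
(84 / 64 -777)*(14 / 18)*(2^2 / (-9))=9653 / 36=268.14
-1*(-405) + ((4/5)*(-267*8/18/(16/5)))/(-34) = 405.87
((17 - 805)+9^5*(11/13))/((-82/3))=-1799.14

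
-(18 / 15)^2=-36 / 25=-1.44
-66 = -66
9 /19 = 0.47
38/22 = 19/11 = 1.73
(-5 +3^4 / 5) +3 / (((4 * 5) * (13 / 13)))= 227 / 20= 11.35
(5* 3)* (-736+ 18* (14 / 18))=-10830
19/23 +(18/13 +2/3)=2581/897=2.88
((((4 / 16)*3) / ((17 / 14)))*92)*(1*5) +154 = 7448 / 17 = 438.12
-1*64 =-64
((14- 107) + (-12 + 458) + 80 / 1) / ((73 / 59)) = 25547 / 73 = 349.96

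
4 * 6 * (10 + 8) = 432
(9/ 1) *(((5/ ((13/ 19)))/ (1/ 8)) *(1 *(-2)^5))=-16836.92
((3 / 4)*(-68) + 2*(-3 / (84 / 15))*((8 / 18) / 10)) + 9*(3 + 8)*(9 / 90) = -8641 / 210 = -41.15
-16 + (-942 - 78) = -1036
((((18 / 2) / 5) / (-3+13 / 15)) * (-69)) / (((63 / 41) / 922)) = 3912507 / 112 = 34933.10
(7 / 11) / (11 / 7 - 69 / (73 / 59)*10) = -3577 / 3125837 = -0.00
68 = 68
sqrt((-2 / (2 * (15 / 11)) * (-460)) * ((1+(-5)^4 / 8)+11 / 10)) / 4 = sqrt(24356310) / 120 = 41.13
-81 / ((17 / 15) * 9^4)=-5 / 459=-0.01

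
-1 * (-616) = 616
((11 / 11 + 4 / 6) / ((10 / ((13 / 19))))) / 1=13 / 114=0.11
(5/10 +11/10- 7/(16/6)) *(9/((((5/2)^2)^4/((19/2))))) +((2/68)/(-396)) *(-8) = -186839083/3287109375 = -0.06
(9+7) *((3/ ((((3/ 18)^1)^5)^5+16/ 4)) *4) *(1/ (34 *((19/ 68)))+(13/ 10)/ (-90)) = 235478598989231073263616/ 54017547256866432614875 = 4.36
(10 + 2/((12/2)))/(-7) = -31/21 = -1.48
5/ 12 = 0.42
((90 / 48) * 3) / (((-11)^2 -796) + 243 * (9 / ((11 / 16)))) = 55 / 24504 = 0.00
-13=-13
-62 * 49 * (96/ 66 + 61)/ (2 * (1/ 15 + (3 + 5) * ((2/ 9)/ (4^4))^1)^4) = -3231084627.66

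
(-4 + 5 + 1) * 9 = 18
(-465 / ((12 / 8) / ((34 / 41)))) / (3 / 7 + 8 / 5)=-368900 / 2911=-126.73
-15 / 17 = -0.88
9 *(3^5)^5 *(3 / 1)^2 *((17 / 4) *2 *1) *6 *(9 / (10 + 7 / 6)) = 189008059262887782 / 67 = 2821015809893847.49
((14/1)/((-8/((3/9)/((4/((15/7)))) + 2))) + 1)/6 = -15/32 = -0.47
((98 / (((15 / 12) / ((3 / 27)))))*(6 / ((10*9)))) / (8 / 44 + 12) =2156 / 45225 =0.05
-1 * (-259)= 259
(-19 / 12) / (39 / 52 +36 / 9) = -1 / 3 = -0.33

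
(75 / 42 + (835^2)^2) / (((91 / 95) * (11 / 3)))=1939629575500875 / 14014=138406563115.52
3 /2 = 1.50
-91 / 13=-7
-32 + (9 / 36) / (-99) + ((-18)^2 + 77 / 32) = 294.40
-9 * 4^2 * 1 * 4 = -576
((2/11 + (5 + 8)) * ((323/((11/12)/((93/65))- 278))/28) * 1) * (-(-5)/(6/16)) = -174226200/23834041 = -7.31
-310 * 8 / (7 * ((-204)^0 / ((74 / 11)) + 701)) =-36704 / 72639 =-0.51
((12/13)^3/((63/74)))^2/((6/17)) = 2.42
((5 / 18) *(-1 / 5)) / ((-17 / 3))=1 / 102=0.01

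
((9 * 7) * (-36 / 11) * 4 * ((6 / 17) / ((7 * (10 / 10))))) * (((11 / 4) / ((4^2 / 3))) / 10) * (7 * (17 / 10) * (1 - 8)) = 178.60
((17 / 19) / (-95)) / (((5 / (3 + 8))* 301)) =-0.00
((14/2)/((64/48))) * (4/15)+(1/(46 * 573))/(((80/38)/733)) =297995/210864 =1.41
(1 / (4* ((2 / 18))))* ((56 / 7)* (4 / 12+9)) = 168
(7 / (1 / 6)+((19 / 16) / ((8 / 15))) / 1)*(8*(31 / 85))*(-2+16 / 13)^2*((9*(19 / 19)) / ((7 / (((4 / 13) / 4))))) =464535 / 61516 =7.55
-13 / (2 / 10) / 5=-13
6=6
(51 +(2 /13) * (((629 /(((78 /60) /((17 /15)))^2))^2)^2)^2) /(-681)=-156277995425412813967215912446655015594386787095 /253585359659201090640434598933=-616273729821935418.34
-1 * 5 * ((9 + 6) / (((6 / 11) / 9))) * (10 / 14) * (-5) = 61875 / 14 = 4419.64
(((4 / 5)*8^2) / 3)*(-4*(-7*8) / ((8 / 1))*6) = 14336 / 5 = 2867.20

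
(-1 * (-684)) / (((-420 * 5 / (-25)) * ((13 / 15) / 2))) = 1710 / 91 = 18.79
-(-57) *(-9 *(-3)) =1539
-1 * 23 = -23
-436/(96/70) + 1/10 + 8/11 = -209279/660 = -317.09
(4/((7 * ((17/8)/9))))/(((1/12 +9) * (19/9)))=31104/246449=0.13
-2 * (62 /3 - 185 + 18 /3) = 950 /3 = 316.67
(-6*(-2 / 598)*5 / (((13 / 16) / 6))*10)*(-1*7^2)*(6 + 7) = -1411200 / 299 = -4719.73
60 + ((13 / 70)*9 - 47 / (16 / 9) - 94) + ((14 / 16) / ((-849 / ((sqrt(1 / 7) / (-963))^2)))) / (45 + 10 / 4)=-492298543757179 / 8377258029840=-58.77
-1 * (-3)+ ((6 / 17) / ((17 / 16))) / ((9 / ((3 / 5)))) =4367 / 1445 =3.02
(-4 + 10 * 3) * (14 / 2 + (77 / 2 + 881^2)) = 20181369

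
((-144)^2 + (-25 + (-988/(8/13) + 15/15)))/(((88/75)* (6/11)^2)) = 10508575/192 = 54732.16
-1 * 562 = -562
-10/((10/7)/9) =-63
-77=-77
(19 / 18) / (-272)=-19 / 4896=-0.00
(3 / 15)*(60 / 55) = 12 / 55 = 0.22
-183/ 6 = -30.50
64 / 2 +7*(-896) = -6240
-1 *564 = -564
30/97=0.31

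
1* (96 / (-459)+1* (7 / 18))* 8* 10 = 2200 / 153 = 14.38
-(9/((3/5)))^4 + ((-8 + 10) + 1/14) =-708721/14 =-50622.93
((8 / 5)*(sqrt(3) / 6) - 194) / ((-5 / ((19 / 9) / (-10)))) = -1843 / 225 + 38*sqrt(3) / 3375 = -8.17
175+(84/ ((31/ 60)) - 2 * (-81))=15487/ 31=499.58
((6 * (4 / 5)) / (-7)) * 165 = -113.14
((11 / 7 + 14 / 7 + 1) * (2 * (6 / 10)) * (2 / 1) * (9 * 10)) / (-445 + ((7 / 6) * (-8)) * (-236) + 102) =20736 / 39053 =0.53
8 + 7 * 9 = 71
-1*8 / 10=-4 / 5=-0.80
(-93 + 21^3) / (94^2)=2292 / 2209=1.04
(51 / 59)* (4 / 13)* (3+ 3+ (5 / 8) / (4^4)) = 626943 / 392704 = 1.60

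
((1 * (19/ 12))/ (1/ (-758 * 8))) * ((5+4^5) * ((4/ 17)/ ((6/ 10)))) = -197595440/ 51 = -3874420.39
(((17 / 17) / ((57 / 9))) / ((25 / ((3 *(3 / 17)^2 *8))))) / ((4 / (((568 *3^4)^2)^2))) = 725852593471390359552 / 137275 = 5287580356739321.50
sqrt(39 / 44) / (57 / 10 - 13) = -5*sqrt(429) / 803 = -0.13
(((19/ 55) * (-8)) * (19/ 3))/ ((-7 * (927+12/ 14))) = 2888/ 1071675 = 0.00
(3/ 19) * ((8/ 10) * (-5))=-12/ 19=-0.63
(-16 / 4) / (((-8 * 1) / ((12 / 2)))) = 3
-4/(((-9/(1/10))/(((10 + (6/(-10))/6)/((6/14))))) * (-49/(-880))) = 1936/105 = 18.44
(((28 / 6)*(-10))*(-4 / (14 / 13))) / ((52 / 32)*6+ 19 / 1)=416 / 69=6.03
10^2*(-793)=-79300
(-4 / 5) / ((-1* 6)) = 2 / 15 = 0.13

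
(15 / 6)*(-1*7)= -35 / 2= -17.50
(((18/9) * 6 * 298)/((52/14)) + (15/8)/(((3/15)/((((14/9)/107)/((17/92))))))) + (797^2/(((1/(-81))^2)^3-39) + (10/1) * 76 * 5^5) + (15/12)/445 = 328204417648723838820983785/139088757875122799484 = 2359676.10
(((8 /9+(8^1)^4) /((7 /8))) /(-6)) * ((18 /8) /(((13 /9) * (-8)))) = 13827 /91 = 151.95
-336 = -336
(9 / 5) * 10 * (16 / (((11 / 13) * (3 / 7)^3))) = 142688 / 33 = 4323.88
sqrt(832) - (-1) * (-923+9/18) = -1845/2+8 * sqrt(13) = -893.66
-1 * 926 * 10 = -9260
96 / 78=16 / 13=1.23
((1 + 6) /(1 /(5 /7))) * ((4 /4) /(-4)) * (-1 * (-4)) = -5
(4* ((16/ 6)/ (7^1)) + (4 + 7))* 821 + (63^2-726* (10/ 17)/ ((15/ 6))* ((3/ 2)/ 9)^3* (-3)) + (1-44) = 1691040/ 119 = 14210.42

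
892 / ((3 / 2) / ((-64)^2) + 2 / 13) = 5784.23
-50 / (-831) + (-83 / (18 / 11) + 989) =4678553 / 4986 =938.34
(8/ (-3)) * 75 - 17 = -217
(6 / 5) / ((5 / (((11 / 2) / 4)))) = 33 / 100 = 0.33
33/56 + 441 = 24729/56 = 441.59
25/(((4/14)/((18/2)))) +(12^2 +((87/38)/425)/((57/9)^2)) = 2715392754/2915075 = 931.50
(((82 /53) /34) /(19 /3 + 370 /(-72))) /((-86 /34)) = -1476 /97997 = -0.02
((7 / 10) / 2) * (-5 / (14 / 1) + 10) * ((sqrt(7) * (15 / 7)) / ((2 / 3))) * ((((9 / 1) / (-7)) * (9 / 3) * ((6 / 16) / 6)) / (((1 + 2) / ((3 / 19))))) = -32805 * sqrt(7) / 238336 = -0.36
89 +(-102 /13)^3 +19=-823932 /2197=-375.03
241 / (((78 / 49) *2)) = 11809 / 156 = 75.70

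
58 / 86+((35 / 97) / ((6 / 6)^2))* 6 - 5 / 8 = 2.21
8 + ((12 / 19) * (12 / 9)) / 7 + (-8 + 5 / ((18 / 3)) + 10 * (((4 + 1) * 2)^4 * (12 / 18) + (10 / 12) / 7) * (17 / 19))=47601611 / 798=59651.14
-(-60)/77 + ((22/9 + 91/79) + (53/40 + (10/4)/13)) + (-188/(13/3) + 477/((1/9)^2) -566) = 1082754647783/28468440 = 38033.51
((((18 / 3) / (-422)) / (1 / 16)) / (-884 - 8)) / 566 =6 / 13315999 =0.00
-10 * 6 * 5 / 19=-300 / 19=-15.79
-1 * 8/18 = -4/9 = -0.44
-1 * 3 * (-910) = 2730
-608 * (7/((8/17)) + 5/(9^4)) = -59340724/6561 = -9044.46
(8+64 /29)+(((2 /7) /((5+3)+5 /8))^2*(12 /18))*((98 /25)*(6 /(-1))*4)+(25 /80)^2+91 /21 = 12873827717 /883641600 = 14.57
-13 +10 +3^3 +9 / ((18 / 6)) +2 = 29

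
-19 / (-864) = 19 / 864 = 0.02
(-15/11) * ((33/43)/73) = -0.01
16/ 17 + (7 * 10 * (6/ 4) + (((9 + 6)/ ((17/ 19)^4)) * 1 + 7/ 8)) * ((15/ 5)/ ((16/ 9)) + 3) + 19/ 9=58600724213/ 96216192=609.05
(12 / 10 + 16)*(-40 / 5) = -688 / 5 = -137.60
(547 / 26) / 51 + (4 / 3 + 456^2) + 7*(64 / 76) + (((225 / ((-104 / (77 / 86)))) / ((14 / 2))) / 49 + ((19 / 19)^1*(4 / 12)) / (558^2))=528764552676727421 / 2542826342448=207943.63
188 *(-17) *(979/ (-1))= 3128884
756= 756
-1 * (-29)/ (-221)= -29/ 221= -0.13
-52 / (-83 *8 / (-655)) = -8515 / 166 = -51.30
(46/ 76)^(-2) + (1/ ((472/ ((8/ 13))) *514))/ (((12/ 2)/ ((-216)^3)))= -159618596/ 104275951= -1.53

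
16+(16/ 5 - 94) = -374/ 5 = -74.80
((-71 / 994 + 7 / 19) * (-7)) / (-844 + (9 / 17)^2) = 22831 / 9265730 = 0.00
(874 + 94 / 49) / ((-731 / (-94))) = 4034480 / 35819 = 112.64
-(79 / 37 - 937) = 34590 / 37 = 934.86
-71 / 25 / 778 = -71 / 19450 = -0.00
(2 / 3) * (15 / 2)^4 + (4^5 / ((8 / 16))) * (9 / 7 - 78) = -8680083 / 56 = -155001.48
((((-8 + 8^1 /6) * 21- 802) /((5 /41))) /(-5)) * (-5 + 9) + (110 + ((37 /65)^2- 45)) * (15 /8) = 106503843 /16900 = 6302.00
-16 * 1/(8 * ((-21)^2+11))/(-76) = 1/17176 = 0.00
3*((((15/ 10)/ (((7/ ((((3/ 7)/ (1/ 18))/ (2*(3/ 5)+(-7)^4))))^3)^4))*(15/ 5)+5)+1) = 31086760628632145261223491629569266662404024913142048113981100444576178/ 1727042257146230292290193979420514814577888813086974368102644469143121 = 18.00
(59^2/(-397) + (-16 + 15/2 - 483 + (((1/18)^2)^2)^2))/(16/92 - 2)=273.96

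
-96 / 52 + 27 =327 / 13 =25.15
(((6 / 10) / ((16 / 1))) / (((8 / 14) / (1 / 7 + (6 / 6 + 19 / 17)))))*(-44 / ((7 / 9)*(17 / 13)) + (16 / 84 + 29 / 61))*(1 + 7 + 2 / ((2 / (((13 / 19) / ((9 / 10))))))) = -26698621489 / 482329440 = -55.35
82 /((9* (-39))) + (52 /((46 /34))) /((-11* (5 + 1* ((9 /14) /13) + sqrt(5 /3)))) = -204820278814 /210291098589 + 29281616* sqrt(15) /599119939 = -0.78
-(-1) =1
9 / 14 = 0.64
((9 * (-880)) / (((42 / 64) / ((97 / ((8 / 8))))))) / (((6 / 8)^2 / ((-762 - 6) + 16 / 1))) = 32865648640 / 21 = 1565030887.62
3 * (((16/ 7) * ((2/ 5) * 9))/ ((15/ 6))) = 1728/ 175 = 9.87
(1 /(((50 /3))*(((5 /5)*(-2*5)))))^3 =-27 /125000000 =-0.00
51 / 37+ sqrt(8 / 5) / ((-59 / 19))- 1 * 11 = -356 / 37- 38 * sqrt(10) / 295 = -10.03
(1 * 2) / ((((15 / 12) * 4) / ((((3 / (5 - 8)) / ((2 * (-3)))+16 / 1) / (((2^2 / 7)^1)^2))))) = 4753 / 240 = 19.80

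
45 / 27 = 5 / 3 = 1.67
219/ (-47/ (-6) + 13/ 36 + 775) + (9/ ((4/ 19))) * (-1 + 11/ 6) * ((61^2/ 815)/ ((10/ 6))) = 719665137/ 7353256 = 97.87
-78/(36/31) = -403/6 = -67.17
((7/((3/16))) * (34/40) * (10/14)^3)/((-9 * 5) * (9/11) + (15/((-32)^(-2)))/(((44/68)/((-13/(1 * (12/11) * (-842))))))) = 1574540/40728849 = 0.04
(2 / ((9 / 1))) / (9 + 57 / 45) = 5 / 231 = 0.02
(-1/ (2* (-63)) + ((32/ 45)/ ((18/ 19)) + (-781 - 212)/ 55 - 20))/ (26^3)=-2326151/ 1096215120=-0.00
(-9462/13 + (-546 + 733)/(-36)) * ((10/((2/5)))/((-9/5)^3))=1072071875/341172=3142.32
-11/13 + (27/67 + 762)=663316/871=761.56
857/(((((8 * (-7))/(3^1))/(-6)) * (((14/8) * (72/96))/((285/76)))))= 38565/49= 787.04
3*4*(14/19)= 168/19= 8.84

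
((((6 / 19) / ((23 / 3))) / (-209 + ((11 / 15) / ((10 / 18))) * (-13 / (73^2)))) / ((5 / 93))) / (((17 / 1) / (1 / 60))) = -1486791 / 413712897532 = -0.00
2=2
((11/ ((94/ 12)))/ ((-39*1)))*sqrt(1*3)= -22*sqrt(3)/ 611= -0.06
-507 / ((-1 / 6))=3042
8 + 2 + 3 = 13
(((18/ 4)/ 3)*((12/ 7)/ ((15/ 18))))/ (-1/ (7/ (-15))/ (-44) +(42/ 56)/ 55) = -88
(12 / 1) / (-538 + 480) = -0.21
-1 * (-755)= 755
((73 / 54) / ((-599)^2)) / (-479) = -73 / 9280746666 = -0.00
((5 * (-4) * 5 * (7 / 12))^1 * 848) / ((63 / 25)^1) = -530000 / 27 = -19629.63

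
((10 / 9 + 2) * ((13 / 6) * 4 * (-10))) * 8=-58240 / 27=-2157.04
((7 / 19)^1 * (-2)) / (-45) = 14 / 855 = 0.02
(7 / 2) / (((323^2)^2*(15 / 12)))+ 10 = 544227012064 / 54422701205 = 10.00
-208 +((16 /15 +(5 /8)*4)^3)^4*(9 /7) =5448515.19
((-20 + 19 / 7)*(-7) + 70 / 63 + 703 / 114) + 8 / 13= 128.89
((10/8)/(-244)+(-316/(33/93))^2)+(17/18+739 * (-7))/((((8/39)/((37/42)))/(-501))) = 59130272806601/4960032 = 11921349.06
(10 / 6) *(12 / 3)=20 / 3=6.67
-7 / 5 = -1.40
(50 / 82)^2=625 / 1681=0.37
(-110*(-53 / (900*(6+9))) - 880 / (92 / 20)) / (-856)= 5926591 / 26578800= 0.22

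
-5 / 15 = -0.33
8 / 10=4 / 5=0.80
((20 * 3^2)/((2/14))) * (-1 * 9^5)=-74401740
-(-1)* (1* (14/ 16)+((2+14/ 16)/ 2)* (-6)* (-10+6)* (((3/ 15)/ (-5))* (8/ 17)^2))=32911/ 57800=0.57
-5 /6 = -0.83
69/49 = 1.41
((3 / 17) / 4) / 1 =3 / 68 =0.04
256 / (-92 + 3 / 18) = -1536 / 551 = -2.79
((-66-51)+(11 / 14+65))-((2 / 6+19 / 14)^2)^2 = -184774969 / 3111696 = -59.38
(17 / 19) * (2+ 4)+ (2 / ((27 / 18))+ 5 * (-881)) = -250703 / 57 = -4398.30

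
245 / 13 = 18.85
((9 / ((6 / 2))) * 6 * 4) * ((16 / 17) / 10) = 576 / 85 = 6.78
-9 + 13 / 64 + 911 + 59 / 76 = 1098023 / 1216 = 902.98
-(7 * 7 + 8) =-57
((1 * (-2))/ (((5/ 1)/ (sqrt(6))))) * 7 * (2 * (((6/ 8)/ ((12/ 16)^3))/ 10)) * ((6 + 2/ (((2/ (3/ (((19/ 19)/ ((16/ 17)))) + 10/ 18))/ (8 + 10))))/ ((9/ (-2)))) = 508928 * sqrt(6)/ 34425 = 36.21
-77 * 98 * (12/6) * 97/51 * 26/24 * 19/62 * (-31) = 90397307/306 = 295416.04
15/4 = 3.75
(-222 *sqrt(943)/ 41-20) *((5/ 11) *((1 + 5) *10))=-66600 *sqrt(943)/ 451-6000/ 11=-5080.21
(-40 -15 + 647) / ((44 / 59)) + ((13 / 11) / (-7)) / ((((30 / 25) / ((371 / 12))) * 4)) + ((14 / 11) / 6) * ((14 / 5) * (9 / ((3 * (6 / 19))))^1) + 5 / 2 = 12685831 / 15840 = 800.87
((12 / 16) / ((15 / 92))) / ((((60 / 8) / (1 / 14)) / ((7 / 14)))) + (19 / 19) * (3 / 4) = 1621 / 2100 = 0.77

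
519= 519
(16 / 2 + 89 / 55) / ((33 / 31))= 16399 / 1815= 9.04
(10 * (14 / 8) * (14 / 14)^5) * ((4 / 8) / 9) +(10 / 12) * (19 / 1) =605 / 36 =16.81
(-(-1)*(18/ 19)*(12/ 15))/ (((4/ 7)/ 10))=252/ 19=13.26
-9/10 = -0.90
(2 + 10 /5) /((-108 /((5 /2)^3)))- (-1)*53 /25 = 8323 /5400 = 1.54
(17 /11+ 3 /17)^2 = 103684 /34969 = 2.97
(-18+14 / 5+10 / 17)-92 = -9062 / 85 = -106.61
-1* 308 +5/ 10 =-615/ 2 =-307.50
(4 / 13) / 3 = 4 / 39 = 0.10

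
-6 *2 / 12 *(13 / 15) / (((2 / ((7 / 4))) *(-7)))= 13 / 120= 0.11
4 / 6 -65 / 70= -11 / 42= -0.26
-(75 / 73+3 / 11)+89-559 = -378454 / 803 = -471.30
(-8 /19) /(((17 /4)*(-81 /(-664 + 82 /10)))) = -34976 /43605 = -0.80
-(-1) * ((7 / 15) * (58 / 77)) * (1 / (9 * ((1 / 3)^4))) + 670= 37024 / 55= 673.16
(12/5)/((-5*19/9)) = -108/475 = -0.23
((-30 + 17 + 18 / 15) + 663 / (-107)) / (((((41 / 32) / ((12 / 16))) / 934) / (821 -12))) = -7959853.64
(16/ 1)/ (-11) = -16/ 11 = -1.45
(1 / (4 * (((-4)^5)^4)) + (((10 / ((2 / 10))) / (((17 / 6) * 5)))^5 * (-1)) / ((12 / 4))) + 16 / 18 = -181.66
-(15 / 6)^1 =-5 / 2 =-2.50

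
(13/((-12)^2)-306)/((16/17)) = -748867/2304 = -325.03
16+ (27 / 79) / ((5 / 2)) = 6374 / 395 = 16.14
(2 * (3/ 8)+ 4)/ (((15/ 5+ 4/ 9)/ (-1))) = -171/ 124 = -1.38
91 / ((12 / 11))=1001 / 12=83.42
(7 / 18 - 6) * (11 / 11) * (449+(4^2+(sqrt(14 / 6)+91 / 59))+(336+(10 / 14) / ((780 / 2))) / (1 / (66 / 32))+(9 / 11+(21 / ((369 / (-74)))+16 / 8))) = -27191206020085 / 4184212032 - 101 * sqrt(21) / 54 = -6507.10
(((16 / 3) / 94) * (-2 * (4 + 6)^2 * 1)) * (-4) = 45.39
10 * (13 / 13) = 10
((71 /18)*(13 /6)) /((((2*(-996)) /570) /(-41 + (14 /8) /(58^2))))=48374849965 /482478336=100.26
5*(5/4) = 6.25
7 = 7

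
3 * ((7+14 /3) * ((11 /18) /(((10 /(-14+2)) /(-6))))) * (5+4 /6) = 2618 /3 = 872.67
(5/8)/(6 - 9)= -5/24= -0.21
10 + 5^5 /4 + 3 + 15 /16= 795.19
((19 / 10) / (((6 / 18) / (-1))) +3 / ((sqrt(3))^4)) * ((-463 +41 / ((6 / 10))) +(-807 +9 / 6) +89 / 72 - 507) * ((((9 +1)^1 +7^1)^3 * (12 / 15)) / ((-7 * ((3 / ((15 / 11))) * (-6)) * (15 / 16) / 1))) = 27758656346 / 66825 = 415393.29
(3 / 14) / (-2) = -3 / 28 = -0.11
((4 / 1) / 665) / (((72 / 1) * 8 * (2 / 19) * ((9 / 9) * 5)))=1 / 50400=0.00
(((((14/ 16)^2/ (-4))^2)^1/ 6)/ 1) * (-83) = -199283/ 393216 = -0.51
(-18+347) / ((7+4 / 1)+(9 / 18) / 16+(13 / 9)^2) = 852768 / 34001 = 25.08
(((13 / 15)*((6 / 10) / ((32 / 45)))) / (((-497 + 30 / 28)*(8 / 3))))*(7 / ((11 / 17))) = -292383 / 48878720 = -0.01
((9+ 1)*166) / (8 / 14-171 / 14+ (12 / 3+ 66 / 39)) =-302120 / 1083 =-278.97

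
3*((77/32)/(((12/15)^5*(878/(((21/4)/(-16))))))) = -15159375/1841299456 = -0.01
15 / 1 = 15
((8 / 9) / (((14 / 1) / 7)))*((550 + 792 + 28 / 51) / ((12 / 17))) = 68470 / 81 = 845.31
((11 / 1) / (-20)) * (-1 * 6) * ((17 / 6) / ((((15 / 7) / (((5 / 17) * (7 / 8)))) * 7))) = 77 / 480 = 0.16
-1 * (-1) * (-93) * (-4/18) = 20.67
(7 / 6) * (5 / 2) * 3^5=2835 / 4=708.75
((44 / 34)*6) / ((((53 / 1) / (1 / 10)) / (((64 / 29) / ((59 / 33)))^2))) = 294395904 / 13188482105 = 0.02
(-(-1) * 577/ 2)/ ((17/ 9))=5193/ 34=152.74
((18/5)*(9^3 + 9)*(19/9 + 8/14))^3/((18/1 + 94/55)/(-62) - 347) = -5292654752921050944/5077917775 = -1042288392.10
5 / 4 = 1.25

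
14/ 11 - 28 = -294/ 11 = -26.73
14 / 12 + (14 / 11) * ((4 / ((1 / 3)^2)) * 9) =27293 / 66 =413.53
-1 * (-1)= 1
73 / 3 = 24.33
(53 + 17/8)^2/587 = 194481/37568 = 5.18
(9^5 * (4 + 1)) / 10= 59049 / 2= 29524.50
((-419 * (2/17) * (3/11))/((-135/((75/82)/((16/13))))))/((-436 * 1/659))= -17947865/160454976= -0.11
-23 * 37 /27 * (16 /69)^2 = -9472 /5589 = -1.69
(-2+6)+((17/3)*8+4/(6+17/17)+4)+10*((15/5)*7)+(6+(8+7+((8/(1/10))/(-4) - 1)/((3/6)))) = 5101/21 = 242.90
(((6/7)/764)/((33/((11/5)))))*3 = 0.00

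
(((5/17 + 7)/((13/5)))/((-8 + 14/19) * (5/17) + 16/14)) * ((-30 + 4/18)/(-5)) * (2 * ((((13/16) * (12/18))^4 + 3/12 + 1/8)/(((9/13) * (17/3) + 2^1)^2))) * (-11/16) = 7134555233/23472820224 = 0.30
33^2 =1089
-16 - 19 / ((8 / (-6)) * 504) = -10733 / 672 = -15.97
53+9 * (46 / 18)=76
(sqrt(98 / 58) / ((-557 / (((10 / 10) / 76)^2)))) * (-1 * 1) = 7 * sqrt(29) / 93299728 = 0.00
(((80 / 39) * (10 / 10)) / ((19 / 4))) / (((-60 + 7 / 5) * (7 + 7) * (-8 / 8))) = 800 / 1519791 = 0.00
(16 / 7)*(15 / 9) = 80 / 21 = 3.81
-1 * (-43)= 43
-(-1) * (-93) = -93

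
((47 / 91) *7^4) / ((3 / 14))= 225694 / 39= 5787.03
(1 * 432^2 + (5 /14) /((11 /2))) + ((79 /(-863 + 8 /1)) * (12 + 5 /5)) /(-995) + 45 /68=831300460152397 /4454396100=186624.73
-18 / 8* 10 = -45 / 2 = -22.50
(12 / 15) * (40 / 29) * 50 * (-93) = -148800 / 29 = -5131.03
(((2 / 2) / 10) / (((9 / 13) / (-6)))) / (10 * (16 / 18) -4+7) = -39 / 535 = -0.07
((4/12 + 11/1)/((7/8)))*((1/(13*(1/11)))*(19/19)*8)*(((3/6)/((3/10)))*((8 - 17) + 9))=0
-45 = -45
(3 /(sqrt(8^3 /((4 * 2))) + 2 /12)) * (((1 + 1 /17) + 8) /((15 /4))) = 0.89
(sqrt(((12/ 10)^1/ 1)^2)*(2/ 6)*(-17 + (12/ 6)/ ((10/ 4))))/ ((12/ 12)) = -162/ 25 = -6.48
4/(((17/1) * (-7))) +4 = 472/119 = 3.97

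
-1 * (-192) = 192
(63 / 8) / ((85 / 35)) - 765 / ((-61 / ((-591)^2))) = 36339222141 / 8296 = 4380330.54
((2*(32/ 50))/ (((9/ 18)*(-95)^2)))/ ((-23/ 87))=-5568/ 5189375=-0.00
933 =933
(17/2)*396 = 3366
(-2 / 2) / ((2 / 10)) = -5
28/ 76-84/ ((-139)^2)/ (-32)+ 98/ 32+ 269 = 1600146697/ 5873584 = 272.43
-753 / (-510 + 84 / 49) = 1757 / 1186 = 1.48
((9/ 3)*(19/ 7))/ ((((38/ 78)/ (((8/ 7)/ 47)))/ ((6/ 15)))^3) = 728911872/ 11248715912875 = 0.00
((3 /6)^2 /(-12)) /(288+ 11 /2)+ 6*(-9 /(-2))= 380375 /14088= 27.00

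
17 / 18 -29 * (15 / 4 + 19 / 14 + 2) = -51701 / 252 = -205.16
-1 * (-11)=11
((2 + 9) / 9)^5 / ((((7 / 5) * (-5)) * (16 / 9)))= -0.22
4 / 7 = 0.57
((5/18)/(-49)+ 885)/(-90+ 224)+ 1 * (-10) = -401315/118188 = -3.40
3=3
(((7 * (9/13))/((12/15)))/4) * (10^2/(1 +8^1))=875/52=16.83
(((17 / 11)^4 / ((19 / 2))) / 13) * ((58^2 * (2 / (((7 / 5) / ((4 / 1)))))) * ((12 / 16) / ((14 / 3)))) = 25286817960 / 177200023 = 142.70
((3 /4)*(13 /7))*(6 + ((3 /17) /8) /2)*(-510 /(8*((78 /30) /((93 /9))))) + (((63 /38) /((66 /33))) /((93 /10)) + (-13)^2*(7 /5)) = -9945936671 /5277440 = -1884.61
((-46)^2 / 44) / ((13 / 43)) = 22747 / 143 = 159.07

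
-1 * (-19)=19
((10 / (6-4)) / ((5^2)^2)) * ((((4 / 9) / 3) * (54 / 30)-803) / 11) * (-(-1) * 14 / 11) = -168574 / 226875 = -0.74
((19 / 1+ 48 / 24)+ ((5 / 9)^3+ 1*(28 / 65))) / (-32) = -511811 / 758160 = -0.68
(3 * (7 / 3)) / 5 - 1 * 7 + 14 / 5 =-14 / 5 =-2.80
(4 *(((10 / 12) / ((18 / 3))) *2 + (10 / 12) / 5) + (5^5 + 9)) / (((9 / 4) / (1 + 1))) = 225776 / 81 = 2787.36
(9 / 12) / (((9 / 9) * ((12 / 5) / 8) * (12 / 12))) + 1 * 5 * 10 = 105 / 2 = 52.50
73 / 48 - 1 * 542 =-25943 / 48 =-540.48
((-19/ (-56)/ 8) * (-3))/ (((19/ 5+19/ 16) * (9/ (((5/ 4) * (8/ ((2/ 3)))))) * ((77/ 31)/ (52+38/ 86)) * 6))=-158875/ 1061928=-0.15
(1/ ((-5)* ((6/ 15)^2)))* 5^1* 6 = -75/ 2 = -37.50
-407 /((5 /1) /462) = -188034 /5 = -37606.80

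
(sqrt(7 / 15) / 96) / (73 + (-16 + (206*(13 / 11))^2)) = 121*sqrt(105) / 10337156640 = 0.00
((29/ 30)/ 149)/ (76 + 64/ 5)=29/ 396936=0.00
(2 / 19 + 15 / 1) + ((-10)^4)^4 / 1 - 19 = 189999999999999926 / 19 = 9999999999999996.11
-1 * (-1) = 1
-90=-90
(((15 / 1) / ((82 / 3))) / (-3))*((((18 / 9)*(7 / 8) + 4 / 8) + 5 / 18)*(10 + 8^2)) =-16835 / 492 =-34.22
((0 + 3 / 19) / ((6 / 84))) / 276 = 7 / 874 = 0.01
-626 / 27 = -23.19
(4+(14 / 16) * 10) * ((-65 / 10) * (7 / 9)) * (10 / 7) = -1105 / 12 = -92.08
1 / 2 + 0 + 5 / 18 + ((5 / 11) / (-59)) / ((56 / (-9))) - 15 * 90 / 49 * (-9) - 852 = -1381271653 / 2289672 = -603.26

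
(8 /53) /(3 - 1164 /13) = -104 /59625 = -0.00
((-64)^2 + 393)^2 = 20151121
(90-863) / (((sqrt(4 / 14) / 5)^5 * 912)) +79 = 79-118365625 * sqrt(14) / 7296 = -60623.25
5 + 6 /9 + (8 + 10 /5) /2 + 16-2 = 74 /3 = 24.67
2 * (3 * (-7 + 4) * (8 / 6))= -24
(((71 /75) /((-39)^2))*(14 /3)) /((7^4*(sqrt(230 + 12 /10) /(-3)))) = -71*sqrt(5) /665171325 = -0.00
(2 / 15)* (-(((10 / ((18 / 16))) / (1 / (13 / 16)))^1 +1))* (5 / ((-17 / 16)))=2368 / 459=5.16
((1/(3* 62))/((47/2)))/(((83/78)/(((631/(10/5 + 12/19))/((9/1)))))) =0.01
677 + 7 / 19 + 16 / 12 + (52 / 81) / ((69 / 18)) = 8009978 / 11799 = 678.87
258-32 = 226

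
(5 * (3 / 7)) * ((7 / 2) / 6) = 5 / 4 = 1.25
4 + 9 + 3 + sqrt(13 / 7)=sqrt(91) / 7 + 16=17.36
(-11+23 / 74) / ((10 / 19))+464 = 328331 / 740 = 443.69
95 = 95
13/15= 0.87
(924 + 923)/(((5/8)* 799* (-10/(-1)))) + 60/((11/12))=65.82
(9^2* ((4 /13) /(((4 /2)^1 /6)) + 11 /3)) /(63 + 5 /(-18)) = 86994 /14677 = 5.93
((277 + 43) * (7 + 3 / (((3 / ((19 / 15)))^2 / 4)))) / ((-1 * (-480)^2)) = -6169 / 486000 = -0.01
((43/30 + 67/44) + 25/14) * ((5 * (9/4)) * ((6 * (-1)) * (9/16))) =-1774467/9856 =-180.04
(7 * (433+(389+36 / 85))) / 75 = 163114 / 2125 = 76.76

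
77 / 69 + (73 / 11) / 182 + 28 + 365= 54447425 / 138138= 394.15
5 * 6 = 30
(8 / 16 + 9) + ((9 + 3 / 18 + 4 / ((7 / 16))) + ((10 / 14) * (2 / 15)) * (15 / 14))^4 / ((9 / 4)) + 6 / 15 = 4293448821524747 / 84050798580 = 51081.59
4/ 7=0.57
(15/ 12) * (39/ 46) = 195/ 184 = 1.06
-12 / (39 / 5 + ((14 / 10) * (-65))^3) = 15 / 941954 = 0.00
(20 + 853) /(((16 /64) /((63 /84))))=2619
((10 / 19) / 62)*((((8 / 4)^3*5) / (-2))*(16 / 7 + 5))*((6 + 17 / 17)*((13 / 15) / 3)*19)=-4420 / 93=-47.53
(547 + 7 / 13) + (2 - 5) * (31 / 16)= 541.73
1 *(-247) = -247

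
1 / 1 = 1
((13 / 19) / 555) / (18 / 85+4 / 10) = 17 / 8436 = 0.00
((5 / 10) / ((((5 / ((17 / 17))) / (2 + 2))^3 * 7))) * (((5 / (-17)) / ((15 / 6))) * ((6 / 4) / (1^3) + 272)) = -17504 / 14875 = -1.18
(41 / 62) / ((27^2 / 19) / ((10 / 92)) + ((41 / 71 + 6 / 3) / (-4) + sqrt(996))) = 1752607809130 / 926323189272757 - 29844736400 * sqrt(249) / 2778969567818271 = 0.00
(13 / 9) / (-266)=-13 / 2394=-0.01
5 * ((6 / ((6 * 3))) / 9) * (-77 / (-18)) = 0.79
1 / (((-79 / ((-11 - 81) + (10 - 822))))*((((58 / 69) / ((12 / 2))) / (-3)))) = -561384 / 2291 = -245.04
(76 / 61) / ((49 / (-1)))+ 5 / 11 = 14109 / 32879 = 0.43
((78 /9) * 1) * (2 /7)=52 /21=2.48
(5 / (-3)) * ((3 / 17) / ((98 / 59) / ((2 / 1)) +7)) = -295 / 7854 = -0.04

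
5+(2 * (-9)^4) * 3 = 39371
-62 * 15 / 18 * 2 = -310 / 3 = -103.33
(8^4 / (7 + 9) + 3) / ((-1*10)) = -25.90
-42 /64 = -21 /32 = -0.66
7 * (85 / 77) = 85 / 11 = 7.73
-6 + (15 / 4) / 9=-67 / 12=-5.58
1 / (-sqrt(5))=-sqrt(5) / 5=-0.45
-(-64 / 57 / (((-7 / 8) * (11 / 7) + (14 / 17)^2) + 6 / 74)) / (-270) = 2737408 / 405303345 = 0.01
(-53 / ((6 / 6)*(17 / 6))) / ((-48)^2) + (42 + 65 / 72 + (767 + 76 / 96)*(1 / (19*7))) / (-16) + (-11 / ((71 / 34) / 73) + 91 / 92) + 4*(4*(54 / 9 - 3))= -1440195992065 / 4253429376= -338.60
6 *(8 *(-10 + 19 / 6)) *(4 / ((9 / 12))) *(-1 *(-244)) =-1280512 / 3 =-426837.33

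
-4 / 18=-2 / 9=-0.22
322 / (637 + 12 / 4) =161 / 320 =0.50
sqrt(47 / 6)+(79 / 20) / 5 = 79 / 100+sqrt(282) / 6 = 3.59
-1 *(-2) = 2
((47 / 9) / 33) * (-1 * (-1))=47 / 297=0.16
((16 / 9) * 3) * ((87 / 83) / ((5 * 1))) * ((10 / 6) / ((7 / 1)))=464 / 1743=0.27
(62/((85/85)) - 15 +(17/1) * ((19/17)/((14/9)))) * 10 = 4145/7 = 592.14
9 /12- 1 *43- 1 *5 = -47.25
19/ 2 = 9.50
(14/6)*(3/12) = 7/12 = 0.58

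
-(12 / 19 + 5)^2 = -11449 / 361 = -31.71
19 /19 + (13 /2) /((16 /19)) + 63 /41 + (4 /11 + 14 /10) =867289 /72160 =12.02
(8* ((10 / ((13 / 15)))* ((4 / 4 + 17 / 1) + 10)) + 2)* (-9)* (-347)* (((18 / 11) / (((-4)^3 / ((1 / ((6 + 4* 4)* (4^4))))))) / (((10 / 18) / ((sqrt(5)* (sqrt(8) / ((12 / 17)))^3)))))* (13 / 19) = -773900658261* sqrt(10) / 376668160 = -6497.20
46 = 46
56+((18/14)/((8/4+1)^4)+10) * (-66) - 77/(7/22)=-17788/21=-847.05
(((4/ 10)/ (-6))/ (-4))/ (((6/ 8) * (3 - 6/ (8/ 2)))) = 2/ 135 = 0.01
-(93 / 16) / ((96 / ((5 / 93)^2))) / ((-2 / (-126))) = -175 / 15872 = -0.01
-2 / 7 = -0.29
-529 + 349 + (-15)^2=45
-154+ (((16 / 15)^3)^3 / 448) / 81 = -3356796180164426 / 21797384765625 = -154.00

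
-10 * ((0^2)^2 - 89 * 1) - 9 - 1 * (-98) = 979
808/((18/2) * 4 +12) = 101/6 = 16.83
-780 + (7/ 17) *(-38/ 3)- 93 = -878.22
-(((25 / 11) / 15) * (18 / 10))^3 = -27 / 1331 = -0.02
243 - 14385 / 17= -603.18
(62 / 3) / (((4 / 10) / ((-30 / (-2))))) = 775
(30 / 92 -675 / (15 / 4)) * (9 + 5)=-57855 / 23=-2515.43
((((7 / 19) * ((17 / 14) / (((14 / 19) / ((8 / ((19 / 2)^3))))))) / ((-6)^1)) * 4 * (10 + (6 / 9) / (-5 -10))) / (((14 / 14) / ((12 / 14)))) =-0.03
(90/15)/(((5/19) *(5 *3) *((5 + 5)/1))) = 19/125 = 0.15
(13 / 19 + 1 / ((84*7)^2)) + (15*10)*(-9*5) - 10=-44402864669 / 6569136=-6759.32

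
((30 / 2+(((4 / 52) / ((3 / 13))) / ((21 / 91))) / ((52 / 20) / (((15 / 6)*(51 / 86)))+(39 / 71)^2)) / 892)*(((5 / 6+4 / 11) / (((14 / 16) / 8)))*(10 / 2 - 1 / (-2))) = 15127754240 / 14276973123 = 1.06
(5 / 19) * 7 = 35 / 19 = 1.84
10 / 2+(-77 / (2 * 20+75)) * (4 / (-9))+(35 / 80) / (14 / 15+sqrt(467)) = 1575 * sqrt(467) / 1678064+4599651731 / 868398120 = 5.32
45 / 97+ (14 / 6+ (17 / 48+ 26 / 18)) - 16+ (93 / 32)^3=375971597 / 28606464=13.14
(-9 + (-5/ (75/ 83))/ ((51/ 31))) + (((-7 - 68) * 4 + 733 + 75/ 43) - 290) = 4354666/ 32895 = 132.38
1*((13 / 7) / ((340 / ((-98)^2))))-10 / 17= 4409 / 85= 51.87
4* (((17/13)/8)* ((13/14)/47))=17/1316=0.01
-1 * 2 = -2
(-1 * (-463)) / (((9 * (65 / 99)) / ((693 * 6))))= 21176694 / 65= 325795.29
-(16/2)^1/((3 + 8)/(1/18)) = -4/99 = -0.04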